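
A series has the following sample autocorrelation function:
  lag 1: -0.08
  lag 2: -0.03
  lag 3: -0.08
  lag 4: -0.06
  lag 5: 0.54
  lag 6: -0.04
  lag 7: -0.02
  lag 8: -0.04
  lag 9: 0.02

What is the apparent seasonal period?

5

The largest autocorrelation is r_5 = 0.54; the remaining lags stay at or below 0.02.
The dominant spike at lag 5 indicates a seasonal period of 5.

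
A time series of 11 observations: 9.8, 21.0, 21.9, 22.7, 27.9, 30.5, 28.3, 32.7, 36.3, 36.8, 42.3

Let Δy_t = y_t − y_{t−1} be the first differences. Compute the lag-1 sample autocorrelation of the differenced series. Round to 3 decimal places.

-0.232

First differences Δy: 11.2, 0.9, 0.8, 5.2, 2.6, -2.2, 4.4, 3.6, 0.5, 5.5
Mean of differences = 3.2500
Numerator Σ(Δy_t−Δȳ)(Δy_{t+1}−Δȳ) = -28.4425
Denominator Σ(Δy_t−Δȳ)² = 122.7250
r_1(Δy) = -28.4425 / 122.7250 = -0.232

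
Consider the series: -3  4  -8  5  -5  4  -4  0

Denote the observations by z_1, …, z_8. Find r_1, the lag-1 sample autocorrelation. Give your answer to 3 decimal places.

-0.905

Mean z̄ = (-3 + 4 − 8 + 5 − 5 + 4 − 4 + 0)/8 = -0.8750
Deviations from mean: -2.1250, 4.8750, -7.1250, 5.8750, -4.1250, 4.8750, -3.1250, 0.8750
Σ(z_t−z̄)(z_{t+1}−z̄) = (-10.3594) + (-34.7344) + (-41.8594) + (-24.2344) + (-20.1094) + (-15.2344) + (-2.7344) = -149.2656
Denominator Σ(z_t−z̄)² = 164.8750
r_1 = -149.2656 / 164.8750 = -0.905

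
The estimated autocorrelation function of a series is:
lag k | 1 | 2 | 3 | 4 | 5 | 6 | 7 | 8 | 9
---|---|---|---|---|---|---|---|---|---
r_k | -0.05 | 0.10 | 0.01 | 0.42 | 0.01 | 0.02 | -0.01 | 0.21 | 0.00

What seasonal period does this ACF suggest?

4

The largest autocorrelation is r_4 = 0.42, with a weaker echo at lag 8 (0.21); the remaining lags stay at or below 0.10.
The dominant spike at lag 4 indicates a seasonal period of 4.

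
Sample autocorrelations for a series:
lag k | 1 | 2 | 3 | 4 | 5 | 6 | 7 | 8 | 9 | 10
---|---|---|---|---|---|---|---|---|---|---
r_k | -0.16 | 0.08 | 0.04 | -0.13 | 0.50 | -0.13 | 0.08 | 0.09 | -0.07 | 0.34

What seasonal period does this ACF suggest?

The largest autocorrelation is r_5 = 0.50, with a weaker echo at lag 10 (0.34); the remaining lags stay at or below 0.09.
The dominant spike at lag 5 indicates a seasonal period of 5.

5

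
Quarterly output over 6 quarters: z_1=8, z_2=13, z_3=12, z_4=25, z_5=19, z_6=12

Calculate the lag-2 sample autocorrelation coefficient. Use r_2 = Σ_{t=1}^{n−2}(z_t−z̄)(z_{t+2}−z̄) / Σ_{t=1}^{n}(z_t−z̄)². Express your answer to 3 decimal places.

Mean z̄ = (8 + 13 + 12 + 25 + 19 + 12)/6 = 14.8333
Deviations from mean: -6.8333, -1.8333, -2.8333, 10.1667, 4.1667, -2.8333
Numerator Σ_{t=1}^{4}(z_t−z̄)(z_{t+2}−z̄) = -39.8889
Denominator Σ(z_t−z̄)² = 186.8333
r_2 = -39.8889 / 186.8333 = -0.213

-0.213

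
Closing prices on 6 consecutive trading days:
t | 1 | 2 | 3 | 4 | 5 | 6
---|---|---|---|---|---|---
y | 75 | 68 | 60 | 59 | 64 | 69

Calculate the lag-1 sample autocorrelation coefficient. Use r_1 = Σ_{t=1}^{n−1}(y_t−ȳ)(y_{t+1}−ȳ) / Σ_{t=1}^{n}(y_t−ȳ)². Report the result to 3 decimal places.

0.294

Mean ȳ = (75 + 68 + 60 + 59 + 64 + 69)/6 = 65.8333
Deviations from mean: 9.1667, 2.1667, -5.8333, -6.8333, -1.8333, 3.1667
Σ(y_t−ȳ)(y_{t+1}−ȳ) = (19.8611) + (-12.6389) + (39.8611) + (12.5278) + (-5.8056) = 53.8056
Denominator Σ(y_t−ȳ)² = 182.8333
r_1 = 53.8056 / 182.8333 = 0.294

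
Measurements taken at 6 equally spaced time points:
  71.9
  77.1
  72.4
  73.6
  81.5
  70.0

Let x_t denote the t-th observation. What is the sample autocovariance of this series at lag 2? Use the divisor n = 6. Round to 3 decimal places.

-1.299

Mean x̄ = (71.9 + 77.1 + 72.4 + 73.6 + 81.5 + 70.0)/6 = 74.4167
Σ_{t=1}^{4}(x_t−x̄)(x_{t+2}−x̄) = -7.7939
γ_2 = -7.7939 / 6 = -1.299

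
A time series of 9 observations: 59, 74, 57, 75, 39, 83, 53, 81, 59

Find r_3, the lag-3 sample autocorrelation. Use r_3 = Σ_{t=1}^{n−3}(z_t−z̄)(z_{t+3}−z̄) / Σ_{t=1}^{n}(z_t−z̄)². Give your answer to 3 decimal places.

Mean z̄ = (59 + 74 + 57 + 75 + 39 + 83 + 53 + 81 + 59)/9 = 64.4444
Numerator Σ_{t=1}^{6}(z_t−z̄)(z_{t+3}−z̄) = -1081.8148
Denominator Σ(z_t−z̄)² = 1714.2222
r_3 = -1081.8148 / 1714.2222 = -0.631

-0.631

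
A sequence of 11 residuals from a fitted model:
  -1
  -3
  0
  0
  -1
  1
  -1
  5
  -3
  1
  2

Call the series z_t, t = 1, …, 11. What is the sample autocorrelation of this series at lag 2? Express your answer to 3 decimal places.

0.154

Mean z̄ = (-1 − 3 + 0 + 0 − 1 + 1 − 1 + 5 − 3 + 1 + 2)/11 = 0.0000
Numerator Σ_{t=1}^{9}(z_t−z̄)(z_{t+2}−z̄) = 8.0000
Denominator Σ(z_t−z̄)² = 52.0000
r_2 = 8.0000 / 52.0000 = 0.154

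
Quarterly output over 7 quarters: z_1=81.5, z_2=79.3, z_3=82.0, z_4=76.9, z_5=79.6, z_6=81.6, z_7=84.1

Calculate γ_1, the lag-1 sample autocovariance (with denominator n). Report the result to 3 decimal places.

Mean z̄ = (81.5 + 79.3 + 82.0 + 76.9 + 79.6 + 81.6 + 84.1)/7 = 80.7143
Deviations: 0.7857, -1.4143, 1.2857, -3.8143, -1.1143, 0.8857, 3.3857
Σ_{t=1}^{6}(z_t−z̄)(z_{t+1}−z̄) = -1.5716
γ_1 = -1.5716 / 7 = -0.225

-0.225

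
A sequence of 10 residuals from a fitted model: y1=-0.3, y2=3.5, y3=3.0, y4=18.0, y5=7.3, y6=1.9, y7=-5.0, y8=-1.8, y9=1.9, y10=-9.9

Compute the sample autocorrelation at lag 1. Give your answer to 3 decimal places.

0.259

Mean ȳ = (-0.3 + 3.5 + 3.0 + 18.0 + 7.3 + 1.9 − 5.0 − 1.8 + 1.9 − 9.9)/10 = 1.8600
Numerator Σ_{t=1}^{9}(y_t−ȳ)(y_{t+1}−ȳ) = 128.9624
Denominator Σ(y_t−ȳ)² = 497.5040
r_1 = 128.9624 / 497.5040 = 0.259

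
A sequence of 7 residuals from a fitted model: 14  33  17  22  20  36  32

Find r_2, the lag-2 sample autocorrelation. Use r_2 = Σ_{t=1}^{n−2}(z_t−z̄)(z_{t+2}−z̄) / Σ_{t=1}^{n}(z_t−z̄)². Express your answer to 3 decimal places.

Mean z̄ = (14 + 33 + 17 + 22 + 20 + 36 + 32)/7 = 24.8571
Deviations from mean: -10.8571, 8.1429, -7.8571, -2.8571, -4.8571, 11.1429, 7.1429
Σ(z_t−z̄)(z_{t+2}−z̄) = (85.3061) + (-23.2653) + (38.1633) + (-31.8367) + (-34.6939) = 33.6735
Denominator Σ(z_t−z̄)² = 452.8571
r_2 = 33.6735 / 452.8571 = 0.074

0.074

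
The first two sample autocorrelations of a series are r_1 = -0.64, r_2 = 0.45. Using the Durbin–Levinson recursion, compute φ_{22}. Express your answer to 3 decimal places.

φ_{22} = (r_2 − r_1²) / (1 − r_1²)
r_1² = (-0.64)² = 0.4096
Numerator = 0.45 − 0.4096 = 0.0404; denominator = 1 − 0.4096 = 0.5904
φ_{22} = 0.0404 / 0.5904 = 0.068

0.068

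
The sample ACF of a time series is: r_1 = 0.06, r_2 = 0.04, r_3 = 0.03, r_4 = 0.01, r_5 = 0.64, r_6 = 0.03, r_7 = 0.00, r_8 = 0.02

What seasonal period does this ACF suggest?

5

The largest autocorrelation is r_5 = 0.64; the remaining lags stay at or below 0.06.
The dominant spike at lag 5 indicates a seasonal period of 5.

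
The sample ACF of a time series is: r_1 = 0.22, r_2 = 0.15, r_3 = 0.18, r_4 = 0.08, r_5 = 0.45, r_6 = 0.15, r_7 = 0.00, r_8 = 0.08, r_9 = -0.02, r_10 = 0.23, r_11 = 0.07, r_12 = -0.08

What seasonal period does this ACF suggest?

5

The largest autocorrelation is r_5 = 0.45, with a weaker echo at lag 10 (0.23); the remaining lags stay at or below 0.22. The elevated value at lag 1 (0.22), dropping to 0.15 at lag 2, reflects decaying short-term dependence rather than seasonality.
The dominant spike at lag 5 indicates a seasonal period of 5.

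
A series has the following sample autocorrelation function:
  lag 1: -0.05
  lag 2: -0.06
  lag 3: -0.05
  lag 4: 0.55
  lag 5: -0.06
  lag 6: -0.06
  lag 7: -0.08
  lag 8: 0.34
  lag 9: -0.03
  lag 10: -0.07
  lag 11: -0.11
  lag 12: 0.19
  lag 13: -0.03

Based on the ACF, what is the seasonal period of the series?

The largest autocorrelation is r_4 = 0.55, with weaker echoes at lags 8 (0.34) and 12 (0.19); the remaining lags stay at or below -0.03.
The dominant spike at lag 4 indicates a seasonal period of 4.

4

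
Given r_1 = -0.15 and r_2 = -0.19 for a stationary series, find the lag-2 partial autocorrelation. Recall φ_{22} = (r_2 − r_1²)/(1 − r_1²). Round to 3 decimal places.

φ_{22} = (r_2 − r_1²) / (1 − r_1²)
r_1² = (-0.15)² = 0.0225
Numerator = -0.19 − 0.0225 = -0.2125; denominator = 1 − 0.0225 = 0.9775
φ_{22} = -0.2125 / 0.9775 = -0.217

-0.217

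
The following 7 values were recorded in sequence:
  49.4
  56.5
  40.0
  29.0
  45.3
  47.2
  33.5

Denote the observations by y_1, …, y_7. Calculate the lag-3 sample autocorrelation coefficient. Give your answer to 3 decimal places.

Mean ȳ = (49.4 + 56.5 + 40.0 + 29.0 + 45.3 + 47.2 + 33.5)/7 = 42.9857
Deviations from mean: 6.4143, 13.5143, -2.9857, -13.9857, 2.3143, 4.2143, -9.4857
Σ(y_t−ȳ)(y_{t+3}−ȳ) = (-89.7084) + (31.2759) + (-12.5827) + (132.6645) = 61.6494
Denominator Σ(y_t−ȳ)² = 541.3886
r_3 = 61.6494 / 541.3886 = 0.114

0.114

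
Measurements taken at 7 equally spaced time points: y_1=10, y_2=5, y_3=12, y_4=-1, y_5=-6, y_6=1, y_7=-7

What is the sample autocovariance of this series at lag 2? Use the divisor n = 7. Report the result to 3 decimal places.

9.429

Mean ȳ = (10 + 5 + 12 − 1 − 6 + 1 − 7)/7 = 2.0000
Σ_{t=1}^{5}(y_t−ȳ)(y_{t+2}−ȳ) = 66.0000
γ_2 = 66.0000 / 7 = 9.429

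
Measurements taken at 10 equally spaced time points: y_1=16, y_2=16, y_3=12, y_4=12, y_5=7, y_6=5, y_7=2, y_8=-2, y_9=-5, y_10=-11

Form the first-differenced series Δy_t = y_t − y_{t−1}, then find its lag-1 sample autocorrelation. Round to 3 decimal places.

-0.412

First differences Δy: 0, -4, 0, -5, -2, -3, -4, -3, -6
Mean of differences = -3.0000
Numerator Σ(Δy_t−Δȳ)(Δy_{t+1}−Δȳ) = -14.0000
Denominator Σ(Δy_t−Δȳ)² = 34.0000
r_1(Δy) = -14.0000 / 34.0000 = -0.412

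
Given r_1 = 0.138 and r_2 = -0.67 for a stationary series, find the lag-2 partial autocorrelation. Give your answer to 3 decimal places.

φ_{22} = (r_2 − r_1²) / (1 − r_1²)
r_1² = (0.138)² = 0.019044
Numerator = -0.67 − 0.0190 = -0.6890; denominator = 1 − 0.0190 = 0.9810
φ_{22} = -0.6890 / 0.9810 = -0.702

-0.702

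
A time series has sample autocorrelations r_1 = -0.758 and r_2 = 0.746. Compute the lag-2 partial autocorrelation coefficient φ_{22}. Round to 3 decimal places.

φ_{22} = (r_2 − r_1²) / (1 − r_1²)
r_1² = (-0.758)² = 0.574564
Numerator = 0.746 − 0.5746 = 0.1714; denominator = 1 − 0.5746 = 0.4254
φ_{22} = 0.1714 / 0.4254 = 0.403

0.403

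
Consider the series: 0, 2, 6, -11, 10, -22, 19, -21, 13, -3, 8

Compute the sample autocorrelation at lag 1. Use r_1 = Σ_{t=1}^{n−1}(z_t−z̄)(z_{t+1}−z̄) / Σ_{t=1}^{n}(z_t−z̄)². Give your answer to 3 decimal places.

-0.859

Mean z̄ = (0 + 2 + 6 − 11 + 10 − 22 + 19 − 21 + 13 − 3 + 8)/11 = 0.0909
Numerator Σ_{t=1}^{10}(z_t−z̄)(z_{t+1}−z̄) = -1536.3719
Denominator Σ(z_t−z̄)² = 1788.9091
r_1 = -1536.3719 / 1788.9091 = -0.859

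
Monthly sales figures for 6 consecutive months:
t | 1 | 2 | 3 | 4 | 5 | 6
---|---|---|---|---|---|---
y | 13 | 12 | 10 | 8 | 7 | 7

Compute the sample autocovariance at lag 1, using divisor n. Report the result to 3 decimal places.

3.208

Mean ȳ = (13 + 12 + 10 + 8 + 7 + 7)/6 = 9.5000
Deviations: 3.5000, 2.5000, 0.5000, -1.5000, -2.5000, -2.5000
Σ_{t=1}^{5}(y_t−ȳ)(y_{t+1}−ȳ) = 19.2500
γ_1 = 19.2500 / 6 = 3.208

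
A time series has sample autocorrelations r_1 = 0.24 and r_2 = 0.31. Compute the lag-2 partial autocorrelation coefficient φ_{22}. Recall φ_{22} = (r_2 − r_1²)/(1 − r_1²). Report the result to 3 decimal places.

0.268

φ_{22} = (r_2 − r_1²) / (1 − r_1²)
r_1² = (0.24)² = 0.0576
Numerator = 0.31 − 0.0576 = 0.2524; denominator = 1 − 0.0576 = 0.9424
φ_{22} = 0.2524 / 0.9424 = 0.268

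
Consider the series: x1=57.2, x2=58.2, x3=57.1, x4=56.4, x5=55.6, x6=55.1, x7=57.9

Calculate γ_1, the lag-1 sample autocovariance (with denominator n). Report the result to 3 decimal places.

0.212

Mean x̄ = (57.2 + 58.2 + 57.1 + 56.4 + 55.6 + 55.1 + 57.9)/7 = 56.7857
Deviations: 0.4143, 1.4143, 0.3143, -0.3857, -1.1857, -1.6857, 1.1143
Σ_{t=1}^{6}(x_t−x̄)(x_{t+1}−x̄) = 1.4869
γ_1 = 1.4869 / 7 = 0.212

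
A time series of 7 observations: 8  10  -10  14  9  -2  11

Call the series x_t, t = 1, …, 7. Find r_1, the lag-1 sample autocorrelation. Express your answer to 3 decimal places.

-0.518

Mean x̄ = (8 + 10 − 10 + 14 + 9 − 2 + 11)/7 = 5.7143
Deviations from mean: 2.2857, 4.2857, -15.7143, 8.2857, 3.2857, -7.7143, 5.2857
Numerator Σ_{t=1}^{6}(x_t−x̄)(x_{t+1}−x̄) = -226.6531
Denominator Σ(x_t−x̄)² = 437.4286
r_1 = -226.6531 / 437.4286 = -0.518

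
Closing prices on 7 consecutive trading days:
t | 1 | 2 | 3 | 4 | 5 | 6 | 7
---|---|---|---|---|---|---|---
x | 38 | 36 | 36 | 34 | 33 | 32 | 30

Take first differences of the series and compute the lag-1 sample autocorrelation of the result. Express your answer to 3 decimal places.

First differences Δx: -2, 0, -2, -1, -1, -2
Mean of differences = -1.3333
Numerator Σ(Δx_t−Δx̄)(Δx_{t+1}−Δx̄) = -2.1111
Denominator Σ(Δx_t−Δx̄)² = 3.3333
r_1(Δx) = -2.1111 / 3.3333 = -0.633

-0.633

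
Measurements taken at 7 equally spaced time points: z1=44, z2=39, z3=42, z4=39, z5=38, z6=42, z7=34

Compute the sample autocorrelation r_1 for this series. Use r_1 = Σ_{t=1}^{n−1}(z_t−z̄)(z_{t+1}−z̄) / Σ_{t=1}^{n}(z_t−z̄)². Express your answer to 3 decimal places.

-0.337

Mean z̄ = (44 + 39 + 42 + 39 + 38 + 42 + 34)/7 = 39.7143
Deviations from mean: 4.2857, -0.7143, 2.2857, -0.7143, -1.7143, 2.2857, -5.7143
Σ(z_t−z̄)(z_{t+1}−z̄) = (-3.0612) + (-1.6327) + (-1.6327) + (1.2245) + (-3.9184) + (-13.0612) = -22.0816
Denominator Σ(z_t−z̄)² = 65.4286
r_1 = -22.0816 / 65.4286 = -0.337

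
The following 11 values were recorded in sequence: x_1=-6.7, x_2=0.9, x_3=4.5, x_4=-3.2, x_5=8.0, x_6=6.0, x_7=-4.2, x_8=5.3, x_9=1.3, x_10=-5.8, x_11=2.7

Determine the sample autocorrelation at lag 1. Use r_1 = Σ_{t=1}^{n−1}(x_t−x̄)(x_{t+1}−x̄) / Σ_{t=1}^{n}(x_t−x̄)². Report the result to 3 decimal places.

Mean x̄ = (-6.7 + 0.9 + 4.5 − 3.2 + 8.0 + 6.0 − 4.2 + 5.3 + 1.3 − 5.8 + 2.7)/11 = 0.8000
Numerator Σ_{t=1}^{10}(x_t−x̄)(x_{t+1}−x̄) = -68.6300
Denominator Σ(x_t−x̄)² = 257.5000
r_1 = -68.6300 / 257.5000 = -0.267

-0.267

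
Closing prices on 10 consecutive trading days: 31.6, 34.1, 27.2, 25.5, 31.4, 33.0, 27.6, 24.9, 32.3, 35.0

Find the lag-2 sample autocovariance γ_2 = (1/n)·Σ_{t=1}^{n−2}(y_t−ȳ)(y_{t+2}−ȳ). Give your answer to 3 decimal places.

-8.746

Mean ȳ = (31.6 + 34.1 + 27.2 + 25.5 + 31.4 + 33.0 + 27.6 + 24.9 + 32.3 + 35.0)/10 = 30.2600
Σ_{t=1}^{8}(y_t−ȳ)(y_{t+2}−ȳ) = -87.4612
γ_2 = -87.4612 / 10 = -8.746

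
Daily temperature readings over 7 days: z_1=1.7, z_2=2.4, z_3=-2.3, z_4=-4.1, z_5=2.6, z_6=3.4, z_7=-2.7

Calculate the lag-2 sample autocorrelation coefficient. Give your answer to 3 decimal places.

Mean z̄ = (1.7 + 2.4 − 2.3 − 4.1 + 2.6 + 3.4 − 2.7)/7 = 0.1429
Deviations from mean: 1.5571, 2.2571, -2.4429, -4.2429, 2.4571, 3.2571, -2.8429
Σ(z_t−z̄)(z_{t+2}−z̄) = (-3.8039) + (-9.5767) + (-6.0024) + (-13.8196) + (-6.9853) = -40.1880
Denominator Σ(z_t−z̄)² = 56.2171
r_2 = -40.1880 / 56.2171 = -0.715

-0.715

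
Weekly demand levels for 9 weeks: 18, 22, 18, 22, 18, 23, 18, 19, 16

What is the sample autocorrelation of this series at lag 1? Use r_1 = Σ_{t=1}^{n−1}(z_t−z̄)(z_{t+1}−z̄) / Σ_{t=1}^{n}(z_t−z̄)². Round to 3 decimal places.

-0.488

Mean z̄ = (18 + 22 + 18 + 22 + 18 + 23 + 18 + 19 + 16)/9 = 19.3333
Numerator Σ_{t=1}^{8}(z_t−z̄)(z_{t+1}−z̄) = -22.4444
Denominator Σ(z_t−z̄)² = 46.0000
r_1 = -22.4444 / 46.0000 = -0.488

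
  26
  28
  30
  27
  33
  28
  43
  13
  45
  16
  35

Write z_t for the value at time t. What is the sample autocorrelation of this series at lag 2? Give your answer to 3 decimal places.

0.634

Mean z̄ = (26 + 28 + 30 + 27 + 33 + 28 + 43 + 13 + 45 + 16 + 35)/11 = 29.4545
Numerator Σ_{t=1}^{9}(z_t−z̄)(z_{t+2}−z̄) = 597.3140
Denominator Σ(z_t−z̄)² = 942.7273
r_2 = 597.3140 / 942.7273 = 0.634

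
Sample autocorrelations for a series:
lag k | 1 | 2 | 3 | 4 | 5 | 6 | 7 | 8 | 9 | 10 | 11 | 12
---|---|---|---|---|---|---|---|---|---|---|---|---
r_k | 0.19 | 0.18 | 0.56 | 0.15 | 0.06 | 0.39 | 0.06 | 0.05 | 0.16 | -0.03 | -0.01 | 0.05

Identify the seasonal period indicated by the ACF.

3

The largest autocorrelation is r_3 = 0.56, with a weaker echo at lag 6 (0.39); the remaining lags stay at or below 0.19.
The dominant spike at lag 3 indicates a seasonal period of 3.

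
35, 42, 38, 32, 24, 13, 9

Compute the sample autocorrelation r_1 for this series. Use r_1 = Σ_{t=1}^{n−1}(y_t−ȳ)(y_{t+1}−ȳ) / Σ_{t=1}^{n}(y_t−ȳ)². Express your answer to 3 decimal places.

Mean ȳ = (35 + 42 + 38 + 32 + 24 + 13 + 9)/7 = 27.5714
Deviations from mean: 7.4286, 14.4286, 10.4286, 4.4286, -3.5714, -14.5714, -18.5714
Numerator Σ_{t=1}^{6}(y_t−ȳ)(y_{t+1}−ȳ) = 610.6735
Denominator Σ(y_t−ȳ)² = 961.7143
r_1 = 610.6735 / 961.7143 = 0.635

0.635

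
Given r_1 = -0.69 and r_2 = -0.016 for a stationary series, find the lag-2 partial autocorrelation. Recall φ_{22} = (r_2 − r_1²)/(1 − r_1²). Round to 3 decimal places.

-0.939

φ_{22} = (r_2 − r_1²) / (1 − r_1²)
r_1² = (-0.69)² = 0.4761
Numerator = -0.016 − 0.4761 = -0.4921; denominator = 1 − 0.4761 = 0.5239
φ_{22} = -0.4921 / 0.5239 = -0.939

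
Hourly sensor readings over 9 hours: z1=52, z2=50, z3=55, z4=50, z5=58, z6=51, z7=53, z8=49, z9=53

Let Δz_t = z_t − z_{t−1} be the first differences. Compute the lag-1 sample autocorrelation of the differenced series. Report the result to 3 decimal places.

First differences Δz: -2, 5, -5, 8, -7, 2, -4, 4
Mean of differences = 0.1250
Numerator Σ(Δz_t−Δz̄)(Δz_{t+1}−Δz̄) = -168.8906
Denominator Σ(Δz_t−Δz̄)² = 202.8750
r_1(Δz) = -168.8906 / 202.8750 = -0.832

-0.832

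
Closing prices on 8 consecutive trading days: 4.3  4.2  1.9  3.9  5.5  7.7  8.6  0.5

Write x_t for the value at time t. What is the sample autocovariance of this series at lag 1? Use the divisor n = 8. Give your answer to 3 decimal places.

0.169

Mean x̄ = (4.3 + 4.2 + 1.9 + 3.9 + 5.5 + 7.7 + 8.6 + 0.5)/8 = 4.5750
Deviations: -0.2750, -0.3750, -2.6750, -0.6750, 0.9250, 3.1250, 4.0250, -4.0750
Σ_{t=1}^{7}(x_t−x̄)(x_{t+1}−x̄) = 1.3544
γ_1 = 1.3544 / 8 = 0.169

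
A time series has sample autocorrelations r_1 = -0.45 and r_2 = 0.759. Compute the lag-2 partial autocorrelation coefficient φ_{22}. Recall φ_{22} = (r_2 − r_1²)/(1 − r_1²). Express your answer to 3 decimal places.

φ_{22} = (r_2 − r_1²) / (1 − r_1²)
r_1² = (-0.45)² = 0.2025
Numerator = 0.759 − 0.2025 = 0.5565; denominator = 1 − 0.2025 = 0.7975
φ_{22} = 0.5565 / 0.7975 = 0.698

0.698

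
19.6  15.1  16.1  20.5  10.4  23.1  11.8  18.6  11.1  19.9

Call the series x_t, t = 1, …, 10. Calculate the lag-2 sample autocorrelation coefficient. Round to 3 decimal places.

0.552

Mean x̄ = (19.6 + 15.1 + 16.1 + 20.5 + 10.4 + 23.1 + 11.8 + 18.6 + 11.1 + 19.9)/10 = 16.6200
Numerator Σ_{t=1}^{8}(x_t−x̄)(x_{t+2}−x̄) = 96.8412
Denominator Σ(x_t−x̄)² = 175.5760
r_2 = 96.8412 / 175.5760 = 0.552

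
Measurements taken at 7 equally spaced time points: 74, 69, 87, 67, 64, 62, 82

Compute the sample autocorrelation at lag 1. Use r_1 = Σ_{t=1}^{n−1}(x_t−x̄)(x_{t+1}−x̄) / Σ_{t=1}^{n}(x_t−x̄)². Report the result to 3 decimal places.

-0.198

Mean x̄ = (74 + 69 + 87 + 67 + 64 + 62 + 82)/7 = 72.1429
Σ(x_t−x̄)(x_{t+1}−x̄) = (-5.8367) + (-46.6939) + (-76.4082) + (41.8776) + (82.5918) + (-99.9796) = -104.4490
Denominator Σ(x_t−x̄)² = 526.8571
r_1 = -104.4490 / 526.8571 = -0.198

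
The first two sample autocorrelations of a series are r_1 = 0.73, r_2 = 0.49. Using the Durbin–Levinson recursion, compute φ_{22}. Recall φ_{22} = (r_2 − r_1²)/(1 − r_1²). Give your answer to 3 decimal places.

-0.092

φ_{22} = (r_2 − r_1²) / (1 − r_1²)
r_1² = (0.73)² = 0.5329
Numerator = 0.49 − 0.5329 = -0.0429; denominator = 1 − 0.5329 = 0.4671
φ_{22} = -0.0429 / 0.4671 = -0.092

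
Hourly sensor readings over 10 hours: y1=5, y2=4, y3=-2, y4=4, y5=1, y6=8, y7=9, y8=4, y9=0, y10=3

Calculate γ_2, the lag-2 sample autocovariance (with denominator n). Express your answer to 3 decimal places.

-2.332

Mean ȳ = (5 + 4 − 2 + 4 + 1 + 8 + 9 + 4 + 0 + 3)/10 = 3.6000
Σ_{t=1}^{8}(y_t−ȳ)(y_{t+2}−ȳ) = -23.3200
γ_2 = -23.3200 / 10 = -2.332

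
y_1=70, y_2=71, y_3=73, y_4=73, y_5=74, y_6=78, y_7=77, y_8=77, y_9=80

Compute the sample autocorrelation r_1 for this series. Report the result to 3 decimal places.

0.552

Mean ȳ = (70 + 71 + 73 + 73 + 74 + 78 + 77 + 77 + 80)/9 = 74.7778
Numerator Σ_{t=1}^{8}(y_t−ȳ)(y_{t+1}−ȳ) = 50.5062
Denominator Σ(y_t−ȳ)² = 91.5556
r_1 = 50.5062 / 91.5556 = 0.552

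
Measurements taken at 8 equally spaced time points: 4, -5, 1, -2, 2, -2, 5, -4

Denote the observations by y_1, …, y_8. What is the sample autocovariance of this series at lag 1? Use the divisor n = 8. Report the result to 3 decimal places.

Mean ȳ = (4 − 5 + 1 − 2 + 2 − 2 + 5 − 4)/8 = -0.1250
Σ_{t=1}^{7}(y_t−ȳ)(y_{t+1}−ȳ) = -65.1406
γ_1 = -65.1406 / 8 = -8.143

-8.143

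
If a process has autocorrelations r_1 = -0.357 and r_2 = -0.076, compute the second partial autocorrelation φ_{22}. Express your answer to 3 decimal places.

-0.233

φ_{22} = (r_2 − r_1²) / (1 − r_1²)
r_1² = (-0.357)² = 0.127449
Numerator = -0.076 − 0.1274 = -0.2034; denominator = 1 − 0.1274 = 0.8726
φ_{22} = -0.2034 / 0.8726 = -0.233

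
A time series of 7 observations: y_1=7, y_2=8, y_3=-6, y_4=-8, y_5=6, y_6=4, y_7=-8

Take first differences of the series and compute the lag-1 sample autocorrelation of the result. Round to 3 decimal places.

First differences Δy: 1, -14, -2, 14, -2, -12
Mean of differences = -2.5000
Numerator Σ(Δy_t−Δȳ)(Δy_{t+1}−Δȳ) = -34.2500
Denominator Σ(Δy_t−Δȳ)² = 507.5000
r_1(Δy) = -34.2500 / 507.5000 = -0.067

-0.067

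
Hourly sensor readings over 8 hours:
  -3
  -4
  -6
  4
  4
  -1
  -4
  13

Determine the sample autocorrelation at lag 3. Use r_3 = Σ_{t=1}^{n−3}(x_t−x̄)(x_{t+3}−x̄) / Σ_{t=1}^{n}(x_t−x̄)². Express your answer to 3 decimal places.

Mean x̄ = (-3 − 4 − 6 + 4 + 4 − 1 − 4 + 13)/8 = 0.3750
Σ(x_t−x̄)(x_{t+3}−x̄) = (-12.2344) + (-15.8594) + (8.7656) + (-15.8594) + (45.7656) = 10.5781
Denominator Σ(x_t−x̄)² = 277.8750
r_3 = 10.5781 / 277.8750 = 0.038

0.038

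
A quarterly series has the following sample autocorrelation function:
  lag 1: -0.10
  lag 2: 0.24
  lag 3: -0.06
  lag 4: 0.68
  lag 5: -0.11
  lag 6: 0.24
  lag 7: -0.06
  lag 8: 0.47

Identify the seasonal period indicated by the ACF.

4

The largest autocorrelation is r_4 = 0.68, with a weaker echo at lag 8 (0.47); the remaining lags stay at or below 0.24.
The dominant spike at lag 4 indicates a seasonal period of 4.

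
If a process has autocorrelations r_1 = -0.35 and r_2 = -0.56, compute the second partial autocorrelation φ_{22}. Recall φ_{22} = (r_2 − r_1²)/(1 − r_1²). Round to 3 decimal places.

-0.778

φ_{22} = (r_2 − r_1²) / (1 − r_1²)
r_1² = (-0.35)² = 0.1225
Numerator = -0.56 − 0.1225 = -0.6825; denominator = 1 − 0.1225 = 0.8775
φ_{22} = -0.6825 / 0.8775 = -0.778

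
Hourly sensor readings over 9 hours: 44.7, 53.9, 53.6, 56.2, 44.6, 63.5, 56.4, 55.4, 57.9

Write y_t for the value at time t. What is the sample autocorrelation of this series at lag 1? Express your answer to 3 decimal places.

Mean ȳ = (44.7 + 53.9 + 53.6 + 56.2 + 44.6 + 63.5 + 56.4 + 55.4 + 57.9)/9 = 54.0222
Numerator Σ_{t=1}^{8}(y_t−ȳ)(y_{t+1}−ȳ) = -78.3949
Denominator Σ(y_t−ȳ)² = 293.0356
r_1 = -78.3949 / 293.0356 = -0.268

-0.268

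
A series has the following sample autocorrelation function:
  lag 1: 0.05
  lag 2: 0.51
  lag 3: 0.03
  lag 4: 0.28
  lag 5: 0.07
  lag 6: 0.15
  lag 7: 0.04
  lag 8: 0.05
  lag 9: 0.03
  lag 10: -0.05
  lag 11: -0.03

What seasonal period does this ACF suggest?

The largest autocorrelation is r_2 = 0.51, with weaker echoes at lags 4 (0.28) and 6 (0.15); the remaining lags stay at or below 0.07.
The dominant spike at lag 2 indicates a seasonal period of 2.

2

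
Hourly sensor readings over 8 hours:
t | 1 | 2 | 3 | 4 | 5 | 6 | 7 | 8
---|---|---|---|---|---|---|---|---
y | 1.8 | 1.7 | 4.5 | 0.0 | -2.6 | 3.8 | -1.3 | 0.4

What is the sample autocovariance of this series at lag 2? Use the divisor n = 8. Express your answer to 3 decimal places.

Mean ȳ = (1.8 + 1.7 + 4.5 + 0.0 − 2.6 + 3.8 − 1.3 + 0.4)/8 = 1.0375
Deviations: 0.7625, 0.6625, 3.4625, -1.0375, -3.6375, 2.7625, -2.3375, -0.6375
Σ_{t=1}^{6}(y_t−ȳ)(y_{t+2}−ȳ) = -6.7666
γ_2 = -6.7666 / 8 = -0.846

-0.846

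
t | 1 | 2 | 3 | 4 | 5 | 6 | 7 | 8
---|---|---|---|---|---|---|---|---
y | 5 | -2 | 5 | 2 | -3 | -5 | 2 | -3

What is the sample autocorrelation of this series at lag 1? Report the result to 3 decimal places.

-0.161

Mean ȳ = (5 − 2 + 5 + 2 − 3 − 5 + 2 − 3)/8 = 0.1250
Deviations from mean: 4.8750, -2.1250, 4.8750, 1.8750, -3.1250, -5.1250, 1.8750, -3.1250
Σ(y_t−ȳ)(y_{t+1}−ȳ) = (-10.3594) + (-10.3594) + (9.1406) + (-5.8594) + (16.0156) + (-9.6094) + (-5.8594) = -16.8906
Denominator Σ(y_t−ȳ)² = 104.8750
r_1 = -16.8906 / 104.8750 = -0.161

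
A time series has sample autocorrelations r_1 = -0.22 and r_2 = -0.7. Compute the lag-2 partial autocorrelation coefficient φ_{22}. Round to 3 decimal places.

φ_{22} = (r_2 − r_1²) / (1 − r_1²)
r_1² = (-0.22)² = 0.0484
Numerator = -0.7 − 0.0484 = -0.7484; denominator = 1 − 0.0484 = 0.9516
φ_{22} = -0.7484 / 0.9516 = -0.786

-0.786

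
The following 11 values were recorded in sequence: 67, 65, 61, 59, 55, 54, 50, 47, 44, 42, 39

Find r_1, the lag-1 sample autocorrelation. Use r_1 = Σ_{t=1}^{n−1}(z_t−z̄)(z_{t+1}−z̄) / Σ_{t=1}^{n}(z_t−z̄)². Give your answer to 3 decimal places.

Mean z̄ = (67 + 65 + 61 + 59 + 55 + 54 + 50 + 47 + 44 + 42 + 39)/11 = 53.0000
Numerator Σ_{t=1}^{10}(z_t−z̄)(z_{t+1}−z̄) = 648.0000
Denominator Σ(z_t−z̄)² = 888.0000
r_1 = 648.0000 / 888.0000 = 0.730

0.730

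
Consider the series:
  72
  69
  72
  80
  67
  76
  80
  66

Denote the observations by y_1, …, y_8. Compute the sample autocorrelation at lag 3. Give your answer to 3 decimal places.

Mean ȳ = (72 + 69 + 72 + 80 + 67 + 76 + 80 + 66)/8 = 72.7500
Numerator Σ_{t=1}^{5}(y_t−ȳ)(y_{t+3}−ȳ) = 105.0625
Denominator Σ(y_t−ȳ)² = 209.5000
r_3 = 105.0625 / 209.5000 = 0.501

0.501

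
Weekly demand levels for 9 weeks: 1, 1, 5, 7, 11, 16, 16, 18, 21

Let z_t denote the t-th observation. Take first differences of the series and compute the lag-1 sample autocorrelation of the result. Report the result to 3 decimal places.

-0.281

First differences Δz: 0, 4, 2, 4, 5, 0, 2, 3
Mean of differences = 2.5000
Numerator Σ(Δz_t−Δz̄)(Δz_{t+1}−Δz̄) = -6.7500
Denominator Σ(Δz_t−Δz̄)² = 24.0000
r_1(Δz) = -6.7500 / 24.0000 = -0.281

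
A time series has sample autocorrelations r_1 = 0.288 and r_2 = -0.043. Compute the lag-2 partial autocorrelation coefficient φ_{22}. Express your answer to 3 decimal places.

φ_{22} = (r_2 − r_1²) / (1 − r_1²)
r_1² = (0.288)² = 0.082944
Numerator = -0.043 − 0.0829 = -0.1259; denominator = 1 − 0.0829 = 0.9171
φ_{22} = -0.1259 / 0.9171 = -0.137

-0.137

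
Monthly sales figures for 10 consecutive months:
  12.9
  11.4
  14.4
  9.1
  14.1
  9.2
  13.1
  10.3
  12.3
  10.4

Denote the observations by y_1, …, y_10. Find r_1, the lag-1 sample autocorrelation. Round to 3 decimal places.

Mean ȳ = (12.9 + 11.4 + 14.4 + 9.1 + 14.1 + 9.2 + 13.1 + 10.3 + 12.3 + 10.4)/10 = 11.7200
Numerator Σ_{t=1}^{9}(y_t−ȳ)(y_{t+1}−ȳ) = -27.5164
Denominator Σ(y_t−ȳ)² = 33.5560
r_1 = -27.5164 / 33.5560 = -0.820

-0.820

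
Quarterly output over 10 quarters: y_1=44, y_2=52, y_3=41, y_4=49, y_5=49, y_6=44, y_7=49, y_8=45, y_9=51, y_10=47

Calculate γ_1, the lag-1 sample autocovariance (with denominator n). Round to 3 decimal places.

Mean ȳ = (44 + 52 + 41 + 49 + 49 + 44 + 49 + 45 + 51 + 47)/10 = 47.1000
Σ_{t=1}^{9}(y_t−ȳ)(y_{t+1}−ȳ) = -77.4100
γ_1 = -77.4100 / 10 = -7.741

-7.741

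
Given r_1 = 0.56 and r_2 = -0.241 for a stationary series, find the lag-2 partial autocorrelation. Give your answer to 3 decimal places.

φ_{22} = (r_2 − r_1²) / (1 − r_1²)
r_1² = (0.56)² = 0.3136
Numerator = -0.241 − 0.3136 = -0.5546; denominator = 1 − 0.3136 = 0.6864
φ_{22} = -0.5546 / 0.6864 = -0.808

-0.808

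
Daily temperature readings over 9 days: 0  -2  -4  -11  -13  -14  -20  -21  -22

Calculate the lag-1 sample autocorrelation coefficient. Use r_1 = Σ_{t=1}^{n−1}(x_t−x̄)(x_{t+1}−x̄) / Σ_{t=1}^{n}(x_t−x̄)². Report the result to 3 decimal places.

0.693

Mean x̄ = (0 − 2 − 4 − 11 − 13 − 14 − 20 − 21 − 22)/9 = -11.8889
Numerator Σ_{t=1}^{8}(x_t−x̄)(x_{t+1}−x̄) = 387.0988
Denominator Σ(x_t−x̄)² = 558.8889
r_1 = 387.0988 / 558.8889 = 0.693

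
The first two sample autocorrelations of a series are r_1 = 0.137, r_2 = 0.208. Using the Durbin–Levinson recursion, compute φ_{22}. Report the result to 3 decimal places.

φ_{22} = (r_2 − r_1²) / (1 − r_1²)
r_1² = (0.137)² = 0.018769
Numerator = 0.208 − 0.0188 = 0.1892; denominator = 1 − 0.0188 = 0.9812
φ_{22} = 0.1892 / 0.9812 = 0.193

0.193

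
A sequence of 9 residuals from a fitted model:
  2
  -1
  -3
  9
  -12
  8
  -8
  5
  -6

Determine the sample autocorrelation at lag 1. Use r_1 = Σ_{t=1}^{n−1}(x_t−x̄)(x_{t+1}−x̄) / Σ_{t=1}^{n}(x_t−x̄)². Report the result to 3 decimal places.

-0.863

Mean x̄ = (2 − 1 − 3 + 9 − 12 + 8 − 8 + 5 − 6)/9 = -0.6667
Numerator Σ_{t=1}^{8}(x_t−x̄)(x_{t+1}−x̄) = -365.7778
Denominator Σ(x_t−x̄)² = 424.0000
r_1 = -365.7778 / 424.0000 = -0.863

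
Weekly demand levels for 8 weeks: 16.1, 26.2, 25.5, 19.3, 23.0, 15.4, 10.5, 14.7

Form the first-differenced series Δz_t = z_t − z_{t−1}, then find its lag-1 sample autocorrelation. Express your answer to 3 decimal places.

First differences Δz: 10.1, -0.7, -6.2, 3.7, -7.6, -4.9, 4.2
Mean of differences = -0.2000
Numerator Σ(Δz_t−Δz̄)(Δz_{t+1}−Δz̄) = -40.3100
Denominator Σ(Δz_t−Δz̄)² = 253.7600
r_1(Δz) = -40.3100 / 253.7600 = -0.159

-0.159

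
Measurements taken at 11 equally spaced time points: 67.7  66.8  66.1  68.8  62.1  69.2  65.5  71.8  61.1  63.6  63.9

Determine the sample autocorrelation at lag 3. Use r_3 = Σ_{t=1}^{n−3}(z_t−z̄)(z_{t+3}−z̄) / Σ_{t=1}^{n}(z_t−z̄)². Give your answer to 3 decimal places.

-0.469

Mean z̄ = (67.7 + 66.8 + 66.1 + 68.8 + 62.1 + 69.2 + 65.5 + 71.8 + 61.1 + 63.6 + 63.9)/11 = 66.0545
Numerator Σ_{t=1}^{8}(z_t−z̄)(z_{t+3}−z̄) = -49.1326
Denominator Σ(z_t−z̄)² = 104.8673
r_3 = -49.1326 / 104.8673 = -0.469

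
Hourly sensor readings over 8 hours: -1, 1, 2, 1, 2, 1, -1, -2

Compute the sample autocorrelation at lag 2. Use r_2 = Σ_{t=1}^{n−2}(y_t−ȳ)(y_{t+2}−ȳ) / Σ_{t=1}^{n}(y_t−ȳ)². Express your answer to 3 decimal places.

-0.159

Mean ȳ = (-1 + 1 + 2 + 1 + 2 + 1 − 1 − 2)/8 = 0.3750
Deviations from mean: -1.3750, 0.6250, 1.6250, 0.6250, 1.6250, 0.6250, -1.3750, -2.3750
Numerator Σ_{t=1}^{6}(y_t−ȳ)(y_{t+2}−ȳ) = -2.5313
Denominator Σ(y_t−ȳ)² = 15.8750
r_2 = -2.5313 / 15.8750 = -0.159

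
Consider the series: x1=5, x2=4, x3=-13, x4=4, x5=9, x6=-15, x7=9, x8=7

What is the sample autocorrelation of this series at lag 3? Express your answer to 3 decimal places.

0.507

Mean x̄ = (5 + 4 − 13 + 4 + 9 − 15 + 9 + 7)/8 = 1.2500
Σ(x_t−x̄)(x_{t+3}−x̄) = (10.3125) + (21.3125) + (231.5625) + (21.3125) + (44.5625) = 329.0625
Denominator Σ(x_t−x̄)² = 649.5000
r_3 = 329.0625 / 649.5000 = 0.507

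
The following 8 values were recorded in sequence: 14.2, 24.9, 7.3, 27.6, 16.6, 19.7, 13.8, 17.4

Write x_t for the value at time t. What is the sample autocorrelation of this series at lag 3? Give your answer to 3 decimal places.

Mean x̄ = (14.2 + 24.9 + 7.3 + 27.6 + 16.6 + 19.7 + 13.8 + 17.4)/8 = 17.6875
Deviations from mean: -3.4875, 7.2125, -10.3875, 9.9125, -1.0875, 2.0125, -3.8875, -0.2875
Numerator Σ_{t=1}^{5}(x_t−x̄)(x_{t+3}−x̄) = -101.5405
Denominator Σ(x_t−x̄)² = 290.7688
r_3 = -101.5405 / 290.7688 = -0.349

-0.349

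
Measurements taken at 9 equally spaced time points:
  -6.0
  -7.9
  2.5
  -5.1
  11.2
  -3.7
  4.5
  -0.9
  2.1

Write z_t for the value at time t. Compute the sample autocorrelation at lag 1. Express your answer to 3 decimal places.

Mean z̄ = (-6.0 − 7.9 + 2.5 − 5.1 + 11.2 − 3.7 + 4.5 − 0.9 + 2.1)/9 = -0.3667
Numerator Σ_{t=1}^{8}(z_t−z̄)(z_{t+1}−z̄) = -106.1644
Denominator Σ(z_t−z̄)² = 294.0600
r_1 = -106.1644 / 294.0600 = -0.361

-0.361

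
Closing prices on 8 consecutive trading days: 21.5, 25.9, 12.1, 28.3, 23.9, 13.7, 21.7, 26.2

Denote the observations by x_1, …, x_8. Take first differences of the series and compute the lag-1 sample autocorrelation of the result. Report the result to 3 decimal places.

First differences Δx: 4.4, -13.8, 16.2, -4.4, -10.2, 8.0, 4.5
Mean of differences = 0.6714
Numerator Σ(Δx_t−Δx̄)(Δx_{t+1}−Δx̄) = -353.9108
Denominator Σ(Δx_t−Δx̄)² = 676.7343
r_1(Δx) = -353.9108 / 676.7343 = -0.523

-0.523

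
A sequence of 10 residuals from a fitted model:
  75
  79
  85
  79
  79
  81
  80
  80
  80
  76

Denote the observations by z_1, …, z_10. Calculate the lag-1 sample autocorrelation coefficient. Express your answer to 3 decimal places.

Mean z̄ = (75 + 79 + 85 + 79 + 79 + 81 + 80 + 80 + 80 + 76)/10 = 79.4000
Numerator Σ_{t=1}^{9}(z_t−z̄)(z_{t+1}−z̄) = -3.5600
Denominator Σ(z_t−z̄)² = 66.4000
r_1 = -3.5600 / 66.4000 = -0.054

-0.054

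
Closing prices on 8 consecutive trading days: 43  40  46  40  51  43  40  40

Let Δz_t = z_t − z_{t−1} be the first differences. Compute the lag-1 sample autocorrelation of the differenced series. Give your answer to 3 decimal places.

-0.673

First differences Δz: -3, 6, -6, 11, -8, -3, 0
Mean of differences = -0.4286
Numerator Σ(Δz_t−Δz̄)(Δz_{t+1}−Δz̄) = -184.1837
Denominator Σ(Δz_t−Δz̄)² = 273.7143
r_1(Δz) = -184.1837 / 273.7143 = -0.673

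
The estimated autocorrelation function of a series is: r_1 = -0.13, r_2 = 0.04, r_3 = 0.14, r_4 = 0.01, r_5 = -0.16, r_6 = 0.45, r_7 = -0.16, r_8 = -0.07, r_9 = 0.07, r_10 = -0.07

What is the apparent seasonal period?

The largest autocorrelation is r_6 = 0.45; the remaining lags stay at or below 0.14.
The dominant spike at lag 6 indicates a seasonal period of 6.

6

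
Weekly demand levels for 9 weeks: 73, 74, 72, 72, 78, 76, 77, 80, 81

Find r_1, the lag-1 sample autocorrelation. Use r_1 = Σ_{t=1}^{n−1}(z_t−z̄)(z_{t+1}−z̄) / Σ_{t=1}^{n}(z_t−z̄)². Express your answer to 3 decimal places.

0.502

Mean z̄ = (73 + 74 + 72 + 72 + 78 + 76 + 77 + 80 + 81)/9 = 75.8889
Numerator Σ_{t=1}^{8}(z_t−z̄)(z_{t+1}−z̄) = 45.6543
Denominator Σ(z_t−z̄)² = 90.8889
r_1 = 45.6543 / 90.8889 = 0.502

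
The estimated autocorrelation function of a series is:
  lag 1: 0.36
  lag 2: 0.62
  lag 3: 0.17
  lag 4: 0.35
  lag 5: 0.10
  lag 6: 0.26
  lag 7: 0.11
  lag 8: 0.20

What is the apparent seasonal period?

The largest autocorrelation is r_2 = 0.62; the remaining lags stay at or below 0.36.
The dominant spike at lag 2 indicates a seasonal period of 2.

2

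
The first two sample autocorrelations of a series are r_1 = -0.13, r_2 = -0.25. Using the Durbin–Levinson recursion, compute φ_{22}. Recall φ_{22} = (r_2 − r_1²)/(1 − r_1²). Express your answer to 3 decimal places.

-0.271

φ_{22} = (r_2 − r_1²) / (1 − r_1²)
r_1² = (-0.13)² = 0.0169
Numerator = -0.25 − 0.0169 = -0.2669; denominator = 1 − 0.0169 = 0.9831
φ_{22} = -0.2669 / 0.9831 = -0.271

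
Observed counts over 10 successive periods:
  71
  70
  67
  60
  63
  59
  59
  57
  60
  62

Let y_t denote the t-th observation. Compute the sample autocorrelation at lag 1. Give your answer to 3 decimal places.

0.608

Mean ȳ = (71 + 70 + 67 + 60 + 63 + 59 + 59 + 57 + 60 + 62)/10 = 62.8000
Numerator Σ_{t=1}^{9}(y_t−ȳ)(y_{t+1}−ȳ) = 131.1600
Denominator Σ(y_t−ȳ)² = 215.6000
r_1 = 131.1600 / 215.6000 = 0.608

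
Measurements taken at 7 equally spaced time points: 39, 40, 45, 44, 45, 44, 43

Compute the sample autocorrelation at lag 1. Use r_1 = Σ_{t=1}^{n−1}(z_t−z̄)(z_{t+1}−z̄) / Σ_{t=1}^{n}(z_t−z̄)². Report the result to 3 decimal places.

Mean z̄ = (39 + 40 + 45 + 44 + 45 + 44 + 43)/7 = 42.8571
Σ(z_t−z̄)(z_{t+1}−z̄) = (11.0204) + (-6.1224) + (2.4490) + (2.4490) + (2.4490) + (0.1633) = 12.4082
Denominator Σ(z_t−z̄)² = 34.8571
r_1 = 12.4082 / 34.8571 = 0.356

0.356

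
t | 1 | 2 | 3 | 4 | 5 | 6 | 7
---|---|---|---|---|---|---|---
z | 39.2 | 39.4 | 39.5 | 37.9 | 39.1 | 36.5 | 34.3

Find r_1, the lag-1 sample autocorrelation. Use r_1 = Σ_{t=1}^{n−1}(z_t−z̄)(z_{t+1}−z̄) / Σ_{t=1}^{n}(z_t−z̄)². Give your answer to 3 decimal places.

0.327

Mean z̄ = (39.2 + 39.4 + 39.5 + 37.9 + 39.1 + 36.5 + 34.3)/7 = 37.9857
Σ(z_t−z̄)(z_{t+1}−z̄) = (1.7173) + (2.1416) + (-0.1298) + (-0.0955) + (-1.6555) + (5.4759) = 7.4541
Denominator Σ(z_t−z̄)² = 22.8086
r_1 = 7.4541 / 22.8086 = 0.327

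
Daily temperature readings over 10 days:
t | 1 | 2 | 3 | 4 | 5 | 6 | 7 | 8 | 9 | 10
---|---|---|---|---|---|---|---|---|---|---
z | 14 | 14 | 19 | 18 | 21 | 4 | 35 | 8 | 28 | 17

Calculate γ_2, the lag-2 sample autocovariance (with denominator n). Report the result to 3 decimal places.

Mean z̄ = (14 + 14 + 19 + 18 + 21 + 4 + 35 + 8 + 28 + 17)/10 = 17.8000
Σ_{t=1}^{8}(z_t−z̄)(z_{t+2}−z̄) = 369.3200
γ_2 = 369.3200 / 10 = 36.932

36.932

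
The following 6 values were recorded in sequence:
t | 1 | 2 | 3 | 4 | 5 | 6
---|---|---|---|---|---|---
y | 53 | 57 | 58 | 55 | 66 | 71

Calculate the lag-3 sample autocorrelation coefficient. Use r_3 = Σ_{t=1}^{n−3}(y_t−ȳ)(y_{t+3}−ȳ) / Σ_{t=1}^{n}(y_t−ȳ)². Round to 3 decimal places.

-0.020

Mean ȳ = (53 + 57 + 58 + 55 + 66 + 71)/6 = 60.0000
Deviations from mean: -7.0000, -3.0000, -2.0000, -5.0000, 6.0000, 11.0000
Numerator Σ_{t=1}^{3}(y_t−ȳ)(y_{t+3}−ȳ) = -5.0000
Denominator Σ(y_t−ȳ)² = 244.0000
r_3 = -5.0000 / 244.0000 = -0.020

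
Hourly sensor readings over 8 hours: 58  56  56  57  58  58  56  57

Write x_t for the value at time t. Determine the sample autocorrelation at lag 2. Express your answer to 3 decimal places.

-0.500

Mean x̄ = (58 + 56 + 56 + 57 + 58 + 58 + 56 + 57)/8 = 57.0000
Deviations from mean: 1.0000, -1.0000, -1.0000, 0.0000, 1.0000, 1.0000, -1.0000, 0.0000
Σ(x_t−x̄)(x_{t+2}−x̄) = (-1.0000) + (0.0000) + (-1.0000) + (0.0000) + (-1.0000) + (0.0000) = -3.0000
Denominator Σ(x_t−x̄)² = 6.0000
r_2 = -3.0000 / 6.0000 = -0.500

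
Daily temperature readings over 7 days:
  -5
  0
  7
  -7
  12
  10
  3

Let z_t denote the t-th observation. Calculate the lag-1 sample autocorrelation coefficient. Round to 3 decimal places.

Mean z̄ = (-5 + 0 + 7 − 7 + 12 + 10 + 3)/7 = 2.8571
Deviations from mean: -7.8571, -2.8571, 4.1429, -9.8571, 9.1429, 7.1429, 0.1429
Σ(z_t−z̄)(z_{t+1}−z̄) = (22.4490) + (-11.8367) + (-40.8367) + (-90.1224) + (65.3061) + (1.0204) = -54.0204
Denominator Σ(z_t−z̄)² = 318.8571
r_1 = -54.0204 / 318.8571 = -0.169

-0.169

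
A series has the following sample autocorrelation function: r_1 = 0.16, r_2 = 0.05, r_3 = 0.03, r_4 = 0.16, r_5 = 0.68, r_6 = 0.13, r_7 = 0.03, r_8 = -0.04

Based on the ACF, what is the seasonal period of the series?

5

The largest autocorrelation is r_5 = 0.68; the remaining lags stay at or below 0.16.
The dominant spike at lag 5 indicates a seasonal period of 5.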